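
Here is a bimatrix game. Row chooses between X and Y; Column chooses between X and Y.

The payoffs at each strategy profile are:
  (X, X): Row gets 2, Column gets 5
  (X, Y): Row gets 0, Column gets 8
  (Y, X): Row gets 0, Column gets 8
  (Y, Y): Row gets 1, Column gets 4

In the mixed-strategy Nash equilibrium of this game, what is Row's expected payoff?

2/3

First find y, the probability Column plays X, from Row's indifference between X and Y: 2y = (1−y), giving y = 1/3.
Since Row is indifferent in equilibrium, Row's expected payoff equals the payoff from either row against (1/3, 2/3). Using X: 2(1/3) = 2/3.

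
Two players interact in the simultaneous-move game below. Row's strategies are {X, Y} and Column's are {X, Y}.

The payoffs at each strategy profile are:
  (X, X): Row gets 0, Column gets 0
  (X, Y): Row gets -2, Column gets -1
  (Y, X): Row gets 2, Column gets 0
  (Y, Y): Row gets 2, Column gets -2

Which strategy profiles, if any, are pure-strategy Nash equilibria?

(X, X): Row prefers Y (2 > 0) — not an equilibrium.
(X, Y): Row prefers Y (2 > -2); Column prefers X (0 > -1) — not an equilibrium.
(Y, X): Row gets 2 ≥ 0 from X, and Column gets 0 ≥ -2 from Y — Nash equilibrium.
(Y, Y): Column prefers X (0 > -2) — not an equilibrium.

(Y, X)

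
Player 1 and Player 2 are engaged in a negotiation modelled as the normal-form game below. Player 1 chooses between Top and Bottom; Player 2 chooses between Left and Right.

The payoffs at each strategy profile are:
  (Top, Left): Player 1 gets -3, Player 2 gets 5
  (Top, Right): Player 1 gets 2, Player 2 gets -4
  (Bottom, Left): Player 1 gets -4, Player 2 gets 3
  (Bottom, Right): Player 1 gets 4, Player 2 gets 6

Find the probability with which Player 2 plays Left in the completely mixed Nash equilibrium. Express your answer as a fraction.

Let y be the probability that Player 2 plays Left. In a completely mixed equilibrium, Player 1 must be indifferent between Top and Bottom.
Player 1's expected payoff from Top is −3y + 2(1−y); from Bottom it is −4y + 4(1−y).
Setting these equal: −5y + 2 = −8y + 4, so y = 2/3.

2/3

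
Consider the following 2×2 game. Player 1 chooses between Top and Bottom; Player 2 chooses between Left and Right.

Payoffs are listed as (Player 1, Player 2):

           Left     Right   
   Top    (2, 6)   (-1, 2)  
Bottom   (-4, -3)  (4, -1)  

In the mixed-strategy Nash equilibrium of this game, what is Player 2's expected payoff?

First find x, the probability Player 1 plays Top, from Player 2's indifference between Left and Right: 6x − 3(1−x) = 2x − (1−x), giving x = 1/3.
Since Player 2 is indifferent in equilibrium, Player 2's expected payoff equals the payoff from either column against (1/3, 2/3). Using Left: 6(1/3) − 3(2/3) = 0.

0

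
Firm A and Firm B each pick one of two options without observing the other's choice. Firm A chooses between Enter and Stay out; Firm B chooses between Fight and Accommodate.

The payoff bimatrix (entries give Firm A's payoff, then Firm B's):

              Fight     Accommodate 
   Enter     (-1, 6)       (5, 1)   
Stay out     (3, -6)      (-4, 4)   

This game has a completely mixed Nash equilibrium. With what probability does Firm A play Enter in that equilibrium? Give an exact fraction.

2/3

Let p be the probability that Firm A plays Enter. In a completely mixed equilibrium, Firm B must be indifferent between Fight and Accommodate.
Firm B's expected payoff from Fight is 6p − 6(1−p); from Accommodate it is p + 4(1−p).
Setting these equal: 12p − 6 = −3p + 4, so p = 2/3.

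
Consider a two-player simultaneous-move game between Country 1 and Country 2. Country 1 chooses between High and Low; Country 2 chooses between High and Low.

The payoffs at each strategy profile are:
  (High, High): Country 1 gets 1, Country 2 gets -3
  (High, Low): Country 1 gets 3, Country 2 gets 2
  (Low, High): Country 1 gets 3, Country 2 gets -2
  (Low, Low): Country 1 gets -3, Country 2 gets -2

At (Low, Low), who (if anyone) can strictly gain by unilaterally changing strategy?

Country 1

Country 1 at (Low, Low) earns -3; deviating to High yields 3 — a strict improvement.
Country 2 earns -2; deviating to High yields -2 — not better.
Only Country 1 has a strictly profitable deviation.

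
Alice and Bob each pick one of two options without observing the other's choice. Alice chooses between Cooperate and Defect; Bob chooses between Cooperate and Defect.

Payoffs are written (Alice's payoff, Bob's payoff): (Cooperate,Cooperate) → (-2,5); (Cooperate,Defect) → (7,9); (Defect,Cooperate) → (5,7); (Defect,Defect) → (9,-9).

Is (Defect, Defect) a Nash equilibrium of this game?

No

At (Defect, Defect), Alice earns 9; switching to Cooperate would give 7, so Alice has no profitable deviation.
Bob earns -9; switching to Cooperate would give 7, so Bob would deviate.
Since at least one player can profitably deviate, this is not a Nash equilibrium.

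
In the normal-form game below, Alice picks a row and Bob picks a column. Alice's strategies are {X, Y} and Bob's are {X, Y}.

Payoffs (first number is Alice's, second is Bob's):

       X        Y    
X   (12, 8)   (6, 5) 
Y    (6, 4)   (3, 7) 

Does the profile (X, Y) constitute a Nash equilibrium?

At (X, Y), Alice earns 6; switching to Y would give 3, so Alice has no profitable deviation.
Bob earns 5; switching to X would give 8, so Bob would deviate.
Since at least one player can profitably deviate, this is not a Nash equilibrium.

No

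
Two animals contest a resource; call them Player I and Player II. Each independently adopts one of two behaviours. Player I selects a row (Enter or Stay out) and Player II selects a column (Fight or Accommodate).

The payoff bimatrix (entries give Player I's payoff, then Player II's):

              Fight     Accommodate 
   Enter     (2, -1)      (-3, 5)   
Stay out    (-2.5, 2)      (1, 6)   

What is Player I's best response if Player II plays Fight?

Enter

Against Fight, Player I earns 2 from Enter and -2.5 from Stay out.
So Enter is the best response.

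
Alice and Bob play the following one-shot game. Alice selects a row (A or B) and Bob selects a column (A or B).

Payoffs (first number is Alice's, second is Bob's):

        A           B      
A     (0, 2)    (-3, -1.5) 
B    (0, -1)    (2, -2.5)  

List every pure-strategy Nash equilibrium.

(A, A) and (B, A)

(A, A): Alice gets 0 ≥ 0 from B, and Bob gets 2 ≥ -1.5 from B — Nash equilibrium.
(A, B): Alice prefers B (2 > -3); Bob prefers A (2 > -1.5) — not an equilibrium.
(B, A): Alice gets 0 ≥ 0 from A, and Bob gets -1 ≥ -2.5 from B — Nash equilibrium.
(B, B): Bob prefers A (-1 > -2.5) — not an equilibrium.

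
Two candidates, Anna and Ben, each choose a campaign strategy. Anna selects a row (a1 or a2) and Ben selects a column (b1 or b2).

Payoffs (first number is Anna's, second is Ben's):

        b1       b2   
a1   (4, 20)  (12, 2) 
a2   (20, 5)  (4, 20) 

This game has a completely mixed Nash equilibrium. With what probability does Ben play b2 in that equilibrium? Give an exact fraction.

2/3

Let q be the probability that Ben plays b1. In a completely mixed equilibrium, Anna must be indifferent between a1 and a2.
Anna's expected payoff from a1 is 4q + 12(1−q); from a2 it is 20q + 4(1−q).
Setting these equal: −8q + 12 = 16q + 4, so q = 1/3.
Therefore Ben plays b2 with probability 1 − 1/3 = 2/3.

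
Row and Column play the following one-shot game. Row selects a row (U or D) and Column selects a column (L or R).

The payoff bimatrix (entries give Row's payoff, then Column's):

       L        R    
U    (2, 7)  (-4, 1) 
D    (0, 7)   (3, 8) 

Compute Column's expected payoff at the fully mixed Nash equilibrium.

7

First find x, the probability Row plays U, from Column's indifference between L and R: 7x + 7(1−x) = x + 8(1−x), giving x = 1/7.
Since Column is indifferent in equilibrium, Column's expected payoff equals the payoff from either column against (1/7, 6/7). Using L: 7(1/7) + 7(6/7) = 7.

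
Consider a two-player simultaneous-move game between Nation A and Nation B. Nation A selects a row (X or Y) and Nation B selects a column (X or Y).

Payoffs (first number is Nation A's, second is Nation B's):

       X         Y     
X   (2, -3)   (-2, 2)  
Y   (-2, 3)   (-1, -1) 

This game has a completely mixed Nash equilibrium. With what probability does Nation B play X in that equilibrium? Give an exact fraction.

Let c be the probability that Nation B plays X. In a completely mixed equilibrium, Nation A must be indifferent between X and Y.
Nation A's expected payoff from X is 2c − 2(1−c); from Y it is −2c − (1−c).
Setting these equal: 4c − 2 = −c − 1, so c = 1/5.

1/5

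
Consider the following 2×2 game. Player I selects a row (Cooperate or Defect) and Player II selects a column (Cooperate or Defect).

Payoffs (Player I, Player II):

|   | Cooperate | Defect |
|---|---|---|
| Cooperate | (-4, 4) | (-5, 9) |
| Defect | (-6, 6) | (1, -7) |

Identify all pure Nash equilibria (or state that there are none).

none

(Cooperate, Cooperate): Player II prefers Defect (9 > 4) — not an equilibrium.
(Cooperate, Defect): Player I prefers Defect (1 > -5) — not an equilibrium.
(Defect, Cooperate): Player I prefers Cooperate (-4 > -6) — not an equilibrium.
(Defect, Defect): Player II prefers Cooperate (6 > -7) — not an equilibrium.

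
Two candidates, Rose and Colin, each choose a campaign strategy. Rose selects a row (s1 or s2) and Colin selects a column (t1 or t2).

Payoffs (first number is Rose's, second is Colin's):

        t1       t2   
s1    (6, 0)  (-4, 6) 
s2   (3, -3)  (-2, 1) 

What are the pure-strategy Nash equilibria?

(s1, t1): Colin prefers t2 (6 > 0) — not an equilibrium.
(s1, t2): Rose prefers s2 (-2 > -4) — not an equilibrium.
(s2, t1): Rose prefers s1 (6 > 3); Colin prefers t2 (1 > -3) — not an equilibrium.
(s2, t2): Rose gets -2 ≥ -4 from s1, and Colin gets 1 ≥ -3 from t1 — Nash equilibrium.

(s2, t2)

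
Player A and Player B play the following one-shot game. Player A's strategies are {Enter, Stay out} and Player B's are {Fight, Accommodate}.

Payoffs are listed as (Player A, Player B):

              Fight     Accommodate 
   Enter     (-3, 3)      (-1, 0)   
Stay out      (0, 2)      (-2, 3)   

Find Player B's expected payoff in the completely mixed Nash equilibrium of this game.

First find p, the probability Player A plays Enter, from Player B's indifference between Fight and Accommodate: 3p + 2(1−p) = 3(1−p), giving p = 1/4.
Since Player B is indifferent in equilibrium, Player B's expected payoff equals the payoff from either column against (1/4, 3/4). Using Fight: 3(1/4) + 2(3/4) = 9/4.

9/4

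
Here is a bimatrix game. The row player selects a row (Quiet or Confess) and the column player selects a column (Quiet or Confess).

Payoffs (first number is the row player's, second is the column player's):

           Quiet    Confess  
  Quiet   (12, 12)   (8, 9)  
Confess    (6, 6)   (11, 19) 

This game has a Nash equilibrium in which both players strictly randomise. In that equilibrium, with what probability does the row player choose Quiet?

13/16

Let x be the probability that the row player plays Quiet. In a completely mixed equilibrium, the column player must be indifferent between Quiet and Confess.
The column player's expected payoff from Quiet is 12x + 6(1−x); from Confess it is 9x + 19(1−x).
Setting these equal: 6x + 6 = −10x + 19, so x = 13/16.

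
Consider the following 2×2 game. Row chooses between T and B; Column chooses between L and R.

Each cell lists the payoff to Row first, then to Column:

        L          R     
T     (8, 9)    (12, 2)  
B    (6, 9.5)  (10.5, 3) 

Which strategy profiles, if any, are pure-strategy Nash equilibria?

(T, L): Row gets 8 ≥ 6 from B, and Column gets 9 ≥ 2 from R — Nash equilibrium.
(T, R): Column prefers L (9 > 2) — not an equilibrium.
(B, L): Row prefers T (8 > 6) — not an equilibrium.
(B, R): Row prefers T (12 > 10.5); Column prefers L (9.5 > 3) — not an equilibrium.

(T, L)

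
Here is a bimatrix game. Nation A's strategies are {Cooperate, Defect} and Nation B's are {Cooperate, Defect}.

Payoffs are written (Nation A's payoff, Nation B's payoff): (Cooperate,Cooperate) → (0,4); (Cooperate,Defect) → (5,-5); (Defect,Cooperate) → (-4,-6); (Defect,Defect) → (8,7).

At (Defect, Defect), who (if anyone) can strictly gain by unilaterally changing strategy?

Neither

Nation A at (Defect, Defect) earns 8; deviating to Cooperate yields 5 — not better.
Nation B earns 7; deviating to Cooperate yields -6 — not better.
Neither player can strictly improve; the profile is a Nash equilibrium.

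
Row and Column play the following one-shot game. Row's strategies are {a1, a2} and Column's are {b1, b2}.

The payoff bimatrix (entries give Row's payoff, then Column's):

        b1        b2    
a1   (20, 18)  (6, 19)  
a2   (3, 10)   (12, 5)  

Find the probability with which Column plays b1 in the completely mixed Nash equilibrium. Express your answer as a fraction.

Let c be the probability that Column plays b1. In a completely mixed equilibrium, Row must be indifferent between a1 and a2.
Row's expected payoff from a1 is 20c + 6(1−c); from a2 it is 3c + 12(1−c).
Setting these equal: 14c + 6 = −9c + 12, so c = 6/23.

6/23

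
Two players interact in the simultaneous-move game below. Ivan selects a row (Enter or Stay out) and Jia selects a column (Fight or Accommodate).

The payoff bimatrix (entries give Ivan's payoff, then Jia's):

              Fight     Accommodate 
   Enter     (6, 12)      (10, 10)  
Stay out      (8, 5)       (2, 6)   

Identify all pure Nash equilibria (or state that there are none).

(Enter, Fight): Ivan prefers Stay out (8 > 6) — not an equilibrium.
(Enter, Accommodate): Jia prefers Fight (12 > 10) — not an equilibrium.
(Stay out, Fight): Jia prefers Accommodate (6 > 5) — not an equilibrium.
(Stay out, Accommodate): Ivan prefers Enter (10 > 2) — not an equilibrium.

none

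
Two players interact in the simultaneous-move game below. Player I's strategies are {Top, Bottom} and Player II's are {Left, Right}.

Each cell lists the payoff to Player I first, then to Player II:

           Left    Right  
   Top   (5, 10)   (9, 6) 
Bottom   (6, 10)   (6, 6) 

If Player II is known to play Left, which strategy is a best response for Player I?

Bottom

Against Left, Player I earns 5 from Top and 6 from Bottom.
So Bottom is the best response.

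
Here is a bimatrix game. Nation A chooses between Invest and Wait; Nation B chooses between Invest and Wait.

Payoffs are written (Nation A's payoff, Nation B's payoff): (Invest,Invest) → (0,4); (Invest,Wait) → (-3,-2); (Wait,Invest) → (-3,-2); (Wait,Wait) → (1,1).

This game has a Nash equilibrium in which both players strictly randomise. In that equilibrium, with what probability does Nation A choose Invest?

1/3

Let r be the probability that Nation A plays Invest. In a completely mixed equilibrium, Nation B must be indifferent between Invest and Wait.
Nation B's expected payoff from Invest is 4r − 2(1−r); from Wait it is −2r + (1−r).
Setting these equal: 6r − 2 = −3r + 1, so r = 1/3.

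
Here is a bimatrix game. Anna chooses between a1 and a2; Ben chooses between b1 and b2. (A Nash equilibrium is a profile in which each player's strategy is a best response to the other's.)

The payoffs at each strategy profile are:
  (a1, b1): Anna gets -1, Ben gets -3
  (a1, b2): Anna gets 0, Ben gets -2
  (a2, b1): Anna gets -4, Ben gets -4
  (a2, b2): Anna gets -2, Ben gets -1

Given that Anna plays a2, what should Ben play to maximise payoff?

b2

Against a2, Ben earns -4 from b1 and -1 from b2.
So b2 is the best response.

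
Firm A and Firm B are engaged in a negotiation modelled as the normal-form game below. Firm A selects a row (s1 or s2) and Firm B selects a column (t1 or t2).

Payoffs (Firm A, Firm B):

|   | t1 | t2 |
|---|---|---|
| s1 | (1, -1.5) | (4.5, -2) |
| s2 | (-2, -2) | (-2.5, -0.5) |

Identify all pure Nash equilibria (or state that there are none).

(s1, t1)

(s1, t1): Firm A gets 1 ≥ -2 from s2, and Firm B gets -1.5 ≥ -2 from t2 — Nash equilibrium.
(s1, t2): Firm B prefers t1 (-1.5 > -2) — not an equilibrium.
(s2, t1): Firm A prefers s1 (1 > -2); Firm B prefers t2 (-0.5 > -2) — not an equilibrium.
(s2, t2): Firm A prefers s1 (4.5 > -2.5) — not an equilibrium.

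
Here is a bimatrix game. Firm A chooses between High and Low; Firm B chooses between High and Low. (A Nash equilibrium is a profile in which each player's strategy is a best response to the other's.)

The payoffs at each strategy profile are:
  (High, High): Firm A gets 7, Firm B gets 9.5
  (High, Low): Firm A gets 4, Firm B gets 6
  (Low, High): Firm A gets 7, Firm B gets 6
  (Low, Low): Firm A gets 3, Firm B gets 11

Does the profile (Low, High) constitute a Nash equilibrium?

At (Low, High), Firm A earns 7; switching to High would give 7, so Firm A has no profitable deviation.
Firm B earns 6; switching to Low would give 11, so Firm B would deviate.
Since at least one player can profitably deviate, this is not a Nash equilibrium.

No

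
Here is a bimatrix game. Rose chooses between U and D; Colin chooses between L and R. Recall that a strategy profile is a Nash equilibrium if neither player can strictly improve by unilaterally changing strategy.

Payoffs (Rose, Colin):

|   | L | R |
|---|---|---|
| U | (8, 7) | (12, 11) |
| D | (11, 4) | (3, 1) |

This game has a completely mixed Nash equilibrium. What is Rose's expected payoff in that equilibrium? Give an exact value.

First find y, the probability Colin plays L, from Rose's indifference between U and D: 8y + 12(1−y) = 11y + 3(1−y), giving y = 3/4.
Since Rose is indifferent in equilibrium, Rose's expected payoff equals the payoff from either row against (3/4, 1/4). Using U: 8(3/4) + 12(1/4) = 9.

9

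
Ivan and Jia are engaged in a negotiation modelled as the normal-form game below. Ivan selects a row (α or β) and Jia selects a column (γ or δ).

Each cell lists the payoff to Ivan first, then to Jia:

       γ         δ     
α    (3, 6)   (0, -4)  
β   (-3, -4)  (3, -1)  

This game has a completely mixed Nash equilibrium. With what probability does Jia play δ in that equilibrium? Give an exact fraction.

2/3

Let y be the probability that Jia plays γ. In a completely mixed equilibrium, Ivan must be indifferent between α and β.
Ivan's expected payoff from α is 3y; from β it is −3y + 3(1−y).
Setting these equal: 3y = −6y + 3, so y = 1/3.
Therefore Jia plays δ with probability 1 − 1/3 = 2/3.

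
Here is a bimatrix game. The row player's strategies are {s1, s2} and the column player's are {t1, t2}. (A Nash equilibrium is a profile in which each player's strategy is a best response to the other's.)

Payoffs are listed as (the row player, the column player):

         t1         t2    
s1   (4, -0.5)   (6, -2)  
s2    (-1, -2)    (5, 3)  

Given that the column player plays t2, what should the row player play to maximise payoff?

Against t2, the row player earns 6 from s1 and 5 from s2.
So s1 is the best response.

s1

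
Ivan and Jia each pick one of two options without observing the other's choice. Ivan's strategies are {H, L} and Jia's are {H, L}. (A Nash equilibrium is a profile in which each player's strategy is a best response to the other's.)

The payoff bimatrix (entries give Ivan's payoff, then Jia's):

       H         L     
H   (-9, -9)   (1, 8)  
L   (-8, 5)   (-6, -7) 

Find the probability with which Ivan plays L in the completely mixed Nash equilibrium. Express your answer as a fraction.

17/29

Let p be the probability that Ivan plays H. In a completely mixed equilibrium, Jia must be indifferent between H and L.
Jia's expected payoff from H is −9p + 5(1−p); from L it is 8p − 7(1−p).
Setting these equal: −14p + 5 = 15p − 7, so p = 12/29.
Therefore Ivan plays L with probability 1 − 12/29 = 17/29.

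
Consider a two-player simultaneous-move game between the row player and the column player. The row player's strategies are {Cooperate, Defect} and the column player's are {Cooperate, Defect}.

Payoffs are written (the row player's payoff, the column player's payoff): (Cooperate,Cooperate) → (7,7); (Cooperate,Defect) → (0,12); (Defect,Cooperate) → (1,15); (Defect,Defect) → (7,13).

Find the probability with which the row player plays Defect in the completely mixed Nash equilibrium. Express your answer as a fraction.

Let p be the probability that the row player plays Cooperate. In a completely mixed equilibrium, the column player must be indifferent between Cooperate and Defect.
The column player's expected payoff from Cooperate is 7p + 15(1−p); from Defect it is 12p + 13(1−p).
Setting these equal: −8p + 15 = −p + 13, so p = 2/7.
Therefore the row player plays Defect with probability 1 − 2/7 = 5/7.

5/7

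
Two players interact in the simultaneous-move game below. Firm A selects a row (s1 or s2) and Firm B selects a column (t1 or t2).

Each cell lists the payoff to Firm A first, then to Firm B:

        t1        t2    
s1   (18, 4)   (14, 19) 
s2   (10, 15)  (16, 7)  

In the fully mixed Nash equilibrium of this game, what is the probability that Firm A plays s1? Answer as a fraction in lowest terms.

8/23

Let p be the probability that Firm A plays s1. In a completely mixed equilibrium, Firm B must be indifferent between t1 and t2.
Firm B's expected payoff from t1 is 4p + 15(1−p); from t2 it is 19p + 7(1−p).
Setting these equal: −11p + 15 = 12p + 7, so p = 8/23.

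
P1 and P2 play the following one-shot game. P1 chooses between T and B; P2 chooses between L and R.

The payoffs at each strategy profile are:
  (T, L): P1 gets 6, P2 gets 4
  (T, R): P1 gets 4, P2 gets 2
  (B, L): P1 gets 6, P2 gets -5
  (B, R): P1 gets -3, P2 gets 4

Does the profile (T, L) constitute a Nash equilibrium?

Yes

At (T, L), P1 earns 6; switching to B would give 6, so P1 has no profitable deviation.
P2 earns 4; switching to R would give 2, so P2 has no profitable deviation.
Neither player can gain by a unilateral deviation, so this profile is a Nash equilibrium.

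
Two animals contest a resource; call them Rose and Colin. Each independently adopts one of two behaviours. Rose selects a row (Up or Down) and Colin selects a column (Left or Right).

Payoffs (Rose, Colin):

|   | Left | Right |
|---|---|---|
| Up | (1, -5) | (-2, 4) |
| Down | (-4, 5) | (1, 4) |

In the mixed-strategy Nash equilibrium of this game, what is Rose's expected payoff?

First find q, the probability Colin plays Left, from Rose's indifference between Up and Down: q − 2(1−q) = −4q + (1−q), giving q = 3/8.
Since Rose is indifferent in equilibrium, Rose's expected payoff equals the payoff from either row against (3/8, 5/8). Using Up: (3/8) − 2(5/8) = -7/8.

-7/8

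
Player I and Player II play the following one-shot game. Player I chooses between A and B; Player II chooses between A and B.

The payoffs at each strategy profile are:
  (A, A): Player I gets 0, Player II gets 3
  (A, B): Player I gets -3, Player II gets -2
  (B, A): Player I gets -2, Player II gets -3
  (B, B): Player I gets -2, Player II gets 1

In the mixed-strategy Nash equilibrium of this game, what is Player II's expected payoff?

-1/3

First find p, the probability Player I plays A, from Player II's indifference between A and B: 3p − 3(1−p) = −2p + (1−p), giving p = 4/9.
Since Player II is indifferent in equilibrium, Player II's expected payoff equals the payoff from either column against (4/9, 5/9). Using A: 3(4/9) − 3(5/9) = -1/3.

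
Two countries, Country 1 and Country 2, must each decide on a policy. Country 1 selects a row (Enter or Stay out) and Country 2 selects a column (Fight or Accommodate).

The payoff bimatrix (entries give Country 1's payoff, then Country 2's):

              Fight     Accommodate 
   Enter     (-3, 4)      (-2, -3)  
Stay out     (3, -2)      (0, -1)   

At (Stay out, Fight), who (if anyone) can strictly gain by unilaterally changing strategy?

Country 2

Country 1 at (Stay out, Fight) earns 3; deviating to Enter yields -3 — not better.
Country 2 earns -2; deviating to Accommodate yields -1 — a strict improvement.
Only Country 2 has a strictly profitable deviation.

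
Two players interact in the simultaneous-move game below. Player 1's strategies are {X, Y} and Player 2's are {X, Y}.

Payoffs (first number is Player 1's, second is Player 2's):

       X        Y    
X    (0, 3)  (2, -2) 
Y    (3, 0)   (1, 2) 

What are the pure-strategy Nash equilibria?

(X, X): Player 1 prefers Y (3 > 0) — not an equilibrium.
(X, Y): Player 2 prefers X (3 > -2) — not an equilibrium.
(Y, X): Player 2 prefers Y (2 > 0) — not an equilibrium.
(Y, Y): Player 1 prefers X (2 > 1) — not an equilibrium.

none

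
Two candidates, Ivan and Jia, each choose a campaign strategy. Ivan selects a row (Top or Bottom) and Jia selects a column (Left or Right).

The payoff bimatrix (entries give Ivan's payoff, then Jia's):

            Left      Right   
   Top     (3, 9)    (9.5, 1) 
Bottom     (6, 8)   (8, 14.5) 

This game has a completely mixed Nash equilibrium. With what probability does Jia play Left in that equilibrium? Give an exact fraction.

1/3

Let y be the probability that Jia plays Left. In a completely mixed equilibrium, Ivan must be indifferent between Top and Bottom.
Ivan's expected payoff from Top is 3y + 9.5(1−y); from Bottom it is 6y + 8(1−y).
Setting these equal: −6.5y + 9.5 = −2y + 8, so y = 1/3.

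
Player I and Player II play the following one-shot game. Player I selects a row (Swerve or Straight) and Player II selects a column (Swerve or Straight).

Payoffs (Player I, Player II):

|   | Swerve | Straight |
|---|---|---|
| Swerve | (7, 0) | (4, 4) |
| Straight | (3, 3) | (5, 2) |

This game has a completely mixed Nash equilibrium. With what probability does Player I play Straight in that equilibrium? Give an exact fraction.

4/5

Let p be the probability that Player I plays Swerve. In a completely mixed equilibrium, Player II must be indifferent between Swerve and Straight.
Player II's expected payoff from Swerve is 3(1−p); from Straight it is 4p + 2(1−p).
Setting these equal: −3p + 3 = 2p + 2, so p = 1/5.
Therefore Player I plays Straight with probability 1 − 1/5 = 4/5.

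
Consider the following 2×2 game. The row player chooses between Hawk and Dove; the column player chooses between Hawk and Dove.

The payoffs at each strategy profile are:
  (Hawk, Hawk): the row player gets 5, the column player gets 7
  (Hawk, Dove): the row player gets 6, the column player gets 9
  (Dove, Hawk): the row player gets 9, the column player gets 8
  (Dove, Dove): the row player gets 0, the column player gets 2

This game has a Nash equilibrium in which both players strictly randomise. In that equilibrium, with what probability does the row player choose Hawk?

3/4

Let x be the probability that the row player plays Hawk. In a completely mixed equilibrium, the column player must be indifferent between Hawk and Dove.
The column player's expected payoff from Hawk is 7x + 8(1−x); from Dove it is 9x + 2(1−x).
Setting these equal: −x + 8 = 7x + 2, so x = 3/4.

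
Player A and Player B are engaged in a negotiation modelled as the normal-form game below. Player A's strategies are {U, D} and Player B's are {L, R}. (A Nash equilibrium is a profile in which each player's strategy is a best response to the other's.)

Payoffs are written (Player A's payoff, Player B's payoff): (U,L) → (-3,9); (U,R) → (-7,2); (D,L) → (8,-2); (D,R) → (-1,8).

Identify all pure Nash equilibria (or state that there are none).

(U, L): Player A prefers D (8 > -3) — not an equilibrium.
(U, R): Player A prefers D (-1 > -7); Player B prefers L (9 > 2) — not an equilibrium.
(D, L): Player B prefers R (8 > -2) — not an equilibrium.
(D, R): Player A gets -1 ≥ -7 from U, and Player B gets 8 ≥ -2 from L — Nash equilibrium.

(D, R)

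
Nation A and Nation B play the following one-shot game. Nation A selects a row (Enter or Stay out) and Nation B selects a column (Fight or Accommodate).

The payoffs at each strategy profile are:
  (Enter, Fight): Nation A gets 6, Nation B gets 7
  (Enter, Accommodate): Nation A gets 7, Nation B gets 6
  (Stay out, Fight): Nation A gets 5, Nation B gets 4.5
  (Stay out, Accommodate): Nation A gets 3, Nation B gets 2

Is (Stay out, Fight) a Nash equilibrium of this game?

No

At (Stay out, Fight), Nation A earns 5; switching to Enter would give 6, so Nation A would deviate.
Nation B earns 4.5; switching to Accommodate would give 2, so Nation B has no profitable deviation.
Since at least one player can profitably deviate, this is not a Nash equilibrium.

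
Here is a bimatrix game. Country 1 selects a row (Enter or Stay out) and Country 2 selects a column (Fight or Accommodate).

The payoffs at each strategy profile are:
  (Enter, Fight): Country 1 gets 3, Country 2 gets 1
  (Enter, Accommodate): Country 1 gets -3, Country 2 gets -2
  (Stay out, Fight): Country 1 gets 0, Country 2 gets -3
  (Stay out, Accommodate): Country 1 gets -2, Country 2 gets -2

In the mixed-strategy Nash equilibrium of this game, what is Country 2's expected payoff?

First find p, the probability Country 1 plays Enter, from Country 2's indifference between Fight and Accommodate: p − 3(1−p) = −2p − 2(1−p), giving p = 1/4.
Since Country 2 is indifferent in equilibrium, Country 2's expected payoff equals the payoff from either column against (1/4, 3/4). Using Fight: (1/4) − 3(3/4) = -2.

-2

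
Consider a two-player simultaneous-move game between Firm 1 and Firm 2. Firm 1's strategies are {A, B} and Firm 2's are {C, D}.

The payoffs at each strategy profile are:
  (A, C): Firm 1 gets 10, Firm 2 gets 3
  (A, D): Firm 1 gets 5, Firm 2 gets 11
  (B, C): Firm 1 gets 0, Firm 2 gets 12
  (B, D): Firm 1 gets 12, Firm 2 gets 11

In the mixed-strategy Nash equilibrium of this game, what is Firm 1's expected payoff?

120/17

First find q, the probability Firm 2 plays C, from Firm 1's indifference between A and B: 10q + 5(1−q) = 12(1−q), giving q = 7/17.
Since Firm 1 is indifferent in equilibrium, Firm 1's expected payoff equals the payoff from either row against (7/17, 10/17). Using A: 10(7/17) + 5(10/17) = 120/17.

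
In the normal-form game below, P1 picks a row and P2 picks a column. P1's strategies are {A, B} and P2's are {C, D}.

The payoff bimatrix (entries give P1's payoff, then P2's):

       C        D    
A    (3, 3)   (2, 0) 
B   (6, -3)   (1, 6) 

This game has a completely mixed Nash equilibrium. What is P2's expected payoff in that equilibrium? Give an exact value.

3/2

First find p, the probability P1 plays A, from P2's indifference between C and D: 3p − 3(1−p) = 6(1−p), giving p = 3/4.
Since P2 is indifferent in equilibrium, P2's expected payoff equals the payoff from either column against (3/4, 1/4). Using C: 3(3/4) − 3(1/4) = 3/2.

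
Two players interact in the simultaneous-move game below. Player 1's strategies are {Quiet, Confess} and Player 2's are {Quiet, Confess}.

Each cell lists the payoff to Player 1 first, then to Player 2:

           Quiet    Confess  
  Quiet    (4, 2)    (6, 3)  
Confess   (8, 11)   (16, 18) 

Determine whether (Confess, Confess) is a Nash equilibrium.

Yes

At (Confess, Confess), Player 1 earns 16; switching to Quiet would give 6, so Player 1 has no profitable deviation.
Player 2 earns 18; switching to Quiet would give 11, so Player 2 has no profitable deviation.
Neither player can gain by a unilateral deviation, so this profile is a Nash equilibrium.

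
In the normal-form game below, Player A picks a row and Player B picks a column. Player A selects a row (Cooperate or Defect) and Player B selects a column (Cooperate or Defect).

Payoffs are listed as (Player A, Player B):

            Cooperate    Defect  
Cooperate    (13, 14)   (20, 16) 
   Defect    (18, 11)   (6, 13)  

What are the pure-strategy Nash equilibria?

(Cooperate, Cooperate): Player A prefers Defect (18 > 13); Player B prefers Defect (16 > 14) — not an equilibrium.
(Cooperate, Defect): Player A gets 20 ≥ 6 from Defect, and Player B gets 16 ≥ 14 from Cooperate — Nash equilibrium.
(Defect, Cooperate): Player B prefers Defect (13 > 11) — not an equilibrium.
(Defect, Defect): Player A prefers Cooperate (20 > 6) — not an equilibrium.

(Cooperate, Defect)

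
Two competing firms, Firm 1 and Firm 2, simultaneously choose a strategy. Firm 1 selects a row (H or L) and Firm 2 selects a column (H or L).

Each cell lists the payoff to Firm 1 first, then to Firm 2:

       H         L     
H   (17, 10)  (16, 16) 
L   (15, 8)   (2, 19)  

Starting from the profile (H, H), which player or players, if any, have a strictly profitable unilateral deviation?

Firm 2

Firm 1 at (H, H) earns 17; deviating to L yields 15 — not better.
Firm 2 earns 10; deviating to L yields 16 — a strict improvement.
Only Firm 2 has a strictly profitable deviation.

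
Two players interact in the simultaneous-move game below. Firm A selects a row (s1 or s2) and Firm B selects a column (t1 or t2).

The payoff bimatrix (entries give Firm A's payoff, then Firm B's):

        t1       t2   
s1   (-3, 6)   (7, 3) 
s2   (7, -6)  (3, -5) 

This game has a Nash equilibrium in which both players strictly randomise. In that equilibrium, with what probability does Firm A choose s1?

Let p be the probability that Firm A plays s1. In a completely mixed equilibrium, Firm B must be indifferent between t1 and t2.
Firm B's expected payoff from t1 is 6p − 6(1−p); from t2 it is 3p − 5(1−p).
Setting these equal: 12p − 6 = 8p − 5, so p = 1/4.

1/4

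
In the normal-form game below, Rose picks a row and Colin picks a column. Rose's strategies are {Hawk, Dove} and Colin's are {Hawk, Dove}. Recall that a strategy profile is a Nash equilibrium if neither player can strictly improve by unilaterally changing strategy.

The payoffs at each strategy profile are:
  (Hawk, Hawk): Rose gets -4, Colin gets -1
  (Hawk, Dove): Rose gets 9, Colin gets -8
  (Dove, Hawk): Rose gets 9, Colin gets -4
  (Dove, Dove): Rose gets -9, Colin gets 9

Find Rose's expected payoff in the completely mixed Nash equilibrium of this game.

45/31

First find q, the probability Colin plays Hawk, from Rose's indifference between Hawk and Dove: −4q + 9(1−q) = 9q − 9(1−q), giving q = 18/31.
Since Rose is indifferent in equilibrium, Rose's expected payoff equals the payoff from either row against (18/31, 13/31). Using Hawk: −4(18/31) + 9(13/31) = 45/31.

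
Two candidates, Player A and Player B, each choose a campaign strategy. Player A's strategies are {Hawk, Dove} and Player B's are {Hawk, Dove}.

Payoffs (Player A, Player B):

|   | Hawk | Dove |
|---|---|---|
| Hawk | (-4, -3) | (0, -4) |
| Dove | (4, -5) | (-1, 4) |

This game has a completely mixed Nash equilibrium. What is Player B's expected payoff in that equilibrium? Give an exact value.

First find x, the probability Player A plays Hawk, from Player B's indifference between Hawk and Dove: −3x − 5(1−x) = −4x + 4(1−x), giving x = 9/10.
Since Player B is indifferent in equilibrium, Player B's expected payoff equals the payoff from either column against (9/10, 1/10). Using Hawk: −3(9/10) − 5(1/10) = -16/5.

-16/5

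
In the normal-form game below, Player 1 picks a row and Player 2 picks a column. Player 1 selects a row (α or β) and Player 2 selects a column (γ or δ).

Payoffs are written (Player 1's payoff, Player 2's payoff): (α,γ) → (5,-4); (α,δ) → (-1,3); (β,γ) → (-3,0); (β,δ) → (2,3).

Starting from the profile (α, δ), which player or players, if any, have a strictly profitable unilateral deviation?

Player 1 at (α, δ) earns -1; deviating to β yields 2 — a strict improvement.
Player 2 earns 3; deviating to γ yields -4 — not better.
Only Player 1 has a strictly profitable deviation.

Player 1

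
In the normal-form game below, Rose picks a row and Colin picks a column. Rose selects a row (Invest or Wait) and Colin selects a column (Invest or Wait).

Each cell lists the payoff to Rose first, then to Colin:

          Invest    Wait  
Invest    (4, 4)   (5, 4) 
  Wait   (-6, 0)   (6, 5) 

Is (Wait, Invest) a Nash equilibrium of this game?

At (Wait, Invest), Rose earns -6; switching to Invest would give 4, so Rose would deviate.
Colin earns 0; switching to Wait would give 5, so Colin would deviate.
Since at least one player can profitably deviate, this is not a Nash equilibrium.

No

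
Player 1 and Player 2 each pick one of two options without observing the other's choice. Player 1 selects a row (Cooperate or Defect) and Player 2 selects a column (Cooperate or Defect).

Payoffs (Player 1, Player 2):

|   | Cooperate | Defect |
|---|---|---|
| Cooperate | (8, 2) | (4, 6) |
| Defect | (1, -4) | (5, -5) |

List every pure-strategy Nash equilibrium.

(Cooperate, Cooperate): Player 2 prefers Defect (6 > 2) — not an equilibrium.
(Cooperate, Defect): Player 1 prefers Defect (5 > 4) — not an equilibrium.
(Defect, Cooperate): Player 1 prefers Cooperate (8 > 1) — not an equilibrium.
(Defect, Defect): Player 2 prefers Cooperate (-4 > -5) — not an equilibrium.

none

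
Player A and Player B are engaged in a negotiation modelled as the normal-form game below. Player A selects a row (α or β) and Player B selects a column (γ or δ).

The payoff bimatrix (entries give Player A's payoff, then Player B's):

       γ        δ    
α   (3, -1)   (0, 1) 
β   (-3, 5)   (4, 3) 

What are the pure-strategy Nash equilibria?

(α, γ): Player B prefers δ (1 > -1) — not an equilibrium.
(α, δ): Player A prefers β (4 > 0) — not an equilibrium.
(β, γ): Player A prefers α (3 > -3) — not an equilibrium.
(β, δ): Player B prefers γ (5 > 3) — not an equilibrium.

none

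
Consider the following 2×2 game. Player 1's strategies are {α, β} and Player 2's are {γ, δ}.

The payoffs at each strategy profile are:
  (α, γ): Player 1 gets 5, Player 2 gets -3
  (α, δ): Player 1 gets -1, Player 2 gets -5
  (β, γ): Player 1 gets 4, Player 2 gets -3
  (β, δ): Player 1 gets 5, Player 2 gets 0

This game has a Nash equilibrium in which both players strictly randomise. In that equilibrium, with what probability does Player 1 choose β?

2/5

Let r be the probability that Player 1 plays α. In a completely mixed equilibrium, Player 2 must be indifferent between γ and δ.
Player 2's expected payoff from γ is −3r − 3(1−r); from δ it is −5r.
Setting these equal: -3 = −5r, so r = 3/5.
Therefore Player 1 plays β with probability 1 − 3/5 = 2/5.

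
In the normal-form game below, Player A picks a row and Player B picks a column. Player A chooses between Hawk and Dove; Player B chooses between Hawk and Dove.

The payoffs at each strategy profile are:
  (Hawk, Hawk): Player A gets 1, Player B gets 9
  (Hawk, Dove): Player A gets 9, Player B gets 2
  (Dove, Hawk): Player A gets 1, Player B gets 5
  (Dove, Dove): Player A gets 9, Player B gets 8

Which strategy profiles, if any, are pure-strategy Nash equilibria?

(Hawk, Hawk) and (Dove, Dove)

(Hawk, Hawk): Player A gets 1 ≥ 1 from Dove, and Player B gets 9 ≥ 2 from Dove — Nash equilibrium.
(Hawk, Dove): Player B prefers Hawk (9 > 2) — not an equilibrium.
(Dove, Hawk): Player B prefers Dove (8 > 5) — not an equilibrium.
(Dove, Dove): Player A gets 9 ≥ 9 from Hawk, and Player B gets 8 ≥ 5 from Hawk — Nash equilibrium.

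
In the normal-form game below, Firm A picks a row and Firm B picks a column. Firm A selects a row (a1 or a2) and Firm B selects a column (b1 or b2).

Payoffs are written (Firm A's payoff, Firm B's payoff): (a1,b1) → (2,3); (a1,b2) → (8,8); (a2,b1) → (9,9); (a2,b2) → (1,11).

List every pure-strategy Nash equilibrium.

(a1, b1): Firm A prefers a2 (9 > 2); Firm B prefers b2 (8 > 3) — not an equilibrium.
(a1, b2): Firm A gets 8 ≥ 1 from a2, and Firm B gets 8 ≥ 3 from b1 — Nash equilibrium.
(a2, b1): Firm B prefers b2 (11 > 9) — not an equilibrium.
(a2, b2): Firm A prefers a1 (8 > 1) — not an equilibrium.

(a1, b2)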